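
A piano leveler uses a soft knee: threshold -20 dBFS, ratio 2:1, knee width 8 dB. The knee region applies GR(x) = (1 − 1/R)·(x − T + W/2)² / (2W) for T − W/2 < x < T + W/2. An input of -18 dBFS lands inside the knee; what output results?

x − T + W/2 = -18 − (-20) + 4 = 6.
GR = (1 − 1/2) × 6² / 16 = 0.5 × 36 / 16 = 1.125 dB.
Output = -18 − 1.125 = -19.125 dBFS.

-19.125 dBFS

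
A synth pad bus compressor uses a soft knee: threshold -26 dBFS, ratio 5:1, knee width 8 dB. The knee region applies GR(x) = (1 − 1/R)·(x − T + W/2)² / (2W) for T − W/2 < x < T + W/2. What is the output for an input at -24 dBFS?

-25.8 dBFS

x − T + W/2 = -24 − (-26) + 4 = 6.
GR = (1 − 1/5) × 6² / 16 = 0.8 × 36 / 16 = 1.8 dB.
Output = -24 − 1.8 = -25.8 dBFS.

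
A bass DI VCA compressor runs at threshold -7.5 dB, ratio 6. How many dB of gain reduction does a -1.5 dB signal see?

-1.5 dB exceeds the threshold by 6 dB.
A 6:1 ratio leaves 1 dB of that excess.
GR = overshoot in − overshoot out = 6 − 1 = 5 dB.

5 dB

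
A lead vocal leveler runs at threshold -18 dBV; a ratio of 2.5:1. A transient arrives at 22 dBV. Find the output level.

22 dBV sits 40 dB over threshold.
The 40 dB excess becomes 16 dB after 2.5:1 reduction.
So the level is -18 + 16 = -2 dBV.

-2 dBV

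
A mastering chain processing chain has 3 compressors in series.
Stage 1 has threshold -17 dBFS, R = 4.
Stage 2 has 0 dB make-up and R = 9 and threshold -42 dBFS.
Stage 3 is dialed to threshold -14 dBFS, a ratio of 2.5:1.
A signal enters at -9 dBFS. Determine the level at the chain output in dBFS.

-39 dBFS

Stage 1: overshoot 8 dB → 8/4 = 2 dB → -15 dBFS.
Stage 2: -15 dBFS is 27 dB over -42 dBFS; at 9:1 that becomes 3 dB over, giving -39 dBFS.
Stage 3: -39 dBFS is at or below the -14 dBFS threshold — no compression; output -39 dBFS.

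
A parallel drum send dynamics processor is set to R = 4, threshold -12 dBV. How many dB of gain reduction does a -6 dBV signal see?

The signal is 6 dB above threshold.
A 4:1 ratio leaves 1.5 dB of that excess.
So the signal is attenuated by 6 − 1.5 = 4.5 dB.

4.5 dB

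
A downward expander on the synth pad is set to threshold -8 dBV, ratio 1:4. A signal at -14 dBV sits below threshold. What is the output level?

-32 dBV

Undershoot = (-8) − (-14) = 6 dB.
At 1:4, that expands to 24 dB under threshold.
Output = -8 − 24 = -32 dBV.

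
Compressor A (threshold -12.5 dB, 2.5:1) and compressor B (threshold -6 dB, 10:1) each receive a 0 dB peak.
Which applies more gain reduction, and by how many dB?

A, by 2.1 dB

A: GR = 12.5 − 12.5/2.5 = 7.5 dB.
B: GR = 6 − 6/10 = 5.4 dB.
Difference: 2.1 dB in favour of A.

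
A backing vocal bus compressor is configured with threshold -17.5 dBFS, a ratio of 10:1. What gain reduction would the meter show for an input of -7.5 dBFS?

9 dB

The signal is 10 dB above threshold.
A 10:1 ratio leaves 1 dB of that excess.
Gain reduction = 10 − 1 = 9 dB.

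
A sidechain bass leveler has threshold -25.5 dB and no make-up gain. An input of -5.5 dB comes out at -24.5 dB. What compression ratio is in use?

Input overshoot = -5.5 − (-25.5) = 20 dB; output overshoot = -24.5 − (-25.5) = 1 dB.
Ratio = 20 / 1 = 20.

20:1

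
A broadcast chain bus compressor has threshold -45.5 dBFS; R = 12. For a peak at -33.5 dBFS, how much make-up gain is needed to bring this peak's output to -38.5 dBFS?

6 dB

Without make-up, output = threshold + overshoot/12 = -45.5 + 1 = -44.5 dBFS.
Gap to target: 6 dB.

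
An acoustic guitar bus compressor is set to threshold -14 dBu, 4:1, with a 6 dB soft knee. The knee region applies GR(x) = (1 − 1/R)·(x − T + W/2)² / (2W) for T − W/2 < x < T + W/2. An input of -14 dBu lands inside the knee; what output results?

-14.5625 dBu

x − T + W/2 = -14 − (-14) + 3 = 3.
GR = (1 − 1/4) × 3² / 12 = 0.75 × 9 / 12 = 0.5625 dB.
Output = -14 − 0.5625 = -14.5625 dBu.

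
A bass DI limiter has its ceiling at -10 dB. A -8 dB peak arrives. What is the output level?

-10 dB

At ∞:1, everything above -10 dB is held at the ceiling.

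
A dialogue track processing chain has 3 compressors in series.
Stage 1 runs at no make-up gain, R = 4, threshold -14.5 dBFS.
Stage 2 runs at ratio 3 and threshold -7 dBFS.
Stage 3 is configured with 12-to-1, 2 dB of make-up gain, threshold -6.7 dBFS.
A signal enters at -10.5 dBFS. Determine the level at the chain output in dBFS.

-11.5 dBFS

Stage 1: 4 dB above -14.5 dBFS, reduced 4:1 to 1 dB above → -13.5 dBFS.
Stage 2: below threshold (-13.5 ≤ -7); passes unchanged; output -13.5 dBFS.
Stage 3: -13.5 dBFS is at or below the -6.7 dBFS threshold — no compression; make-up brings it to -11.5 dBFS.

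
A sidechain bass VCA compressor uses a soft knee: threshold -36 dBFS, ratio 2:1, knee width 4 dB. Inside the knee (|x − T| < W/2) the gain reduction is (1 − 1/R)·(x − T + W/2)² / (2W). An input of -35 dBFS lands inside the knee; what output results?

-35.5625 dBFS

x − T + W/2 = -35 − (-36) + 2 = 3.
GR = (1 − 1/2) × 3² / 8 = 0.5 × 9 / 8 = 0.5625 dB.
Output = -35 − 0.5625 = -35.5625 dBFS.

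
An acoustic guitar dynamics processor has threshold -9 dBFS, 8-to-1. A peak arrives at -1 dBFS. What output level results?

-8 dBFS

The input is 8 dB above the -9 dBFS threshold.
The 8 dB excess becomes 1 dB after 8:1 reduction.
Output = -9 + 1 = -8 dBFS.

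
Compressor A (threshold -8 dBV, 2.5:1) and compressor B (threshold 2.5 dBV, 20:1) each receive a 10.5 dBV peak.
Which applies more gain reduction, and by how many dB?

A, by 3.5 dB

A: overshoot 18.5 dB → output overshoot 7.4 dB → GR 11.1 dB.
B: overshoot 8 dB → output overshoot 0.4 dB → GR 7.6 dB.
Difference: 3.5 dB in favour of A.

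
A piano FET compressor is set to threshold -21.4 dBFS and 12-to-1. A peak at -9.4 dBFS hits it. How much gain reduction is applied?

The signal is 12 dB above threshold.
A 12:1 ratio leaves 1 dB of that excess.
Gain reduction = 12 − 1 = 11 dB.

11 dB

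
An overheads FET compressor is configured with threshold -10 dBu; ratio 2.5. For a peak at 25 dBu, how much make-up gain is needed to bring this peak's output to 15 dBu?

11 dB

Overshoot 35 dB → 35/2.5 = 14 dB after compression, so the compressed level is -10 + 14 = 4 dBu.
Make-up = target − compressed = 15 − 4 = 11 dB.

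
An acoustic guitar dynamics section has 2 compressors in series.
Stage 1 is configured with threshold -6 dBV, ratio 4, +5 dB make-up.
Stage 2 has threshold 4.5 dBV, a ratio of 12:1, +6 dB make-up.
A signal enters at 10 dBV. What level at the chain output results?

9 dBV

Stage 1: overshoot 16 dB → 16/4 = 4 dB → -2 dBV; +5 dB make-up → 3 dBV.
Stage 2: 3 dBV ≤ 4.5 dBV, so stage 2 doesn't engage; make-up brings it to 9 dBV.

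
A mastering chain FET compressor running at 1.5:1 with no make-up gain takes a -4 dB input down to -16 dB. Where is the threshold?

Input is 36 dB above T (since output overshoot × R = input overshoot: (-16 − T)·1.5 = -4 − T gives T = -40 dB).
Check: -40 + (-4 − (-40))/1.5 = -40 + 24 = -16 dB. ✓

-40 dB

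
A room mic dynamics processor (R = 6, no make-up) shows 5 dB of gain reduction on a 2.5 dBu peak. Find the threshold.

Gain reduction = 2.5 − (-2.5) = 5 dB; output overshoot = GR / (R − 1) = 5 / 5 = 1 dB.
Threshold = output − output overshoot = -2.5 − 1 = -3.5 dBu.

-3.5 dBu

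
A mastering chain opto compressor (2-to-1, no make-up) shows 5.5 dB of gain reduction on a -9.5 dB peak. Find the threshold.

-20.5 dB

Input is 11 dB above T (since output overshoot × R = input overshoot: (-15 − T)·2 = -9.5 − T gives T = -20.5 dB).
Check: -20.5 + (-9.5 − (-20.5))/2 = -20.5 + 5.5 = -15 dB. ✓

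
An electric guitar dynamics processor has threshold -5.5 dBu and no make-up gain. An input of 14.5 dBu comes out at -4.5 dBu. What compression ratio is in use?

20:1

Input overshoot = 14.5 − (-5.5) = 20 dB; output overshoot = -4.5 − (-5.5) = 1 dB.
Ratio = 20 / 1 = 20.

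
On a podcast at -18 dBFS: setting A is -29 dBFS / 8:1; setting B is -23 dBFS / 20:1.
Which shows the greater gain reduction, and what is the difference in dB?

A, by 4.875 dB

A: overshoot 11 dB → output overshoot 1.375 dB → GR 9.625 dB.
B: overshoot 5 dB → output overshoot 0.25 dB → GR 4.75 dB.
A applies 4.875 dB more gain reduction.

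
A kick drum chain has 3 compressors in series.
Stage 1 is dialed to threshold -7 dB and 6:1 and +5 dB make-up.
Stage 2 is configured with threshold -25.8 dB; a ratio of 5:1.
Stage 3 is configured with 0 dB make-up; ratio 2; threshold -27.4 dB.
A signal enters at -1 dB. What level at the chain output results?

Stage 1: -1 dB is 6 dB over -7 dB; at 6:1 that becomes 1 dB over, giving -6 dB; +5 dB make-up → -1 dB.
Stage 2: overshoot 24.8 dB → 24.8/5 = 4.96 dB → -20.84 dB.
Stage 3: overshoot 6.56 dB → 6.56/2 = 3.28 dB → -24.12 dB.

-24.12 dB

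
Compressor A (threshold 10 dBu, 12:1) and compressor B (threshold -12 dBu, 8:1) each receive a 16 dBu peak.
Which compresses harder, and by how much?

B, by 19 dB

A: GR = 6 − 6/12 = 5.5 dB.
B: GR = 28 − 28/8 = 24.5 dB.
Difference: 19 dB in favour of B.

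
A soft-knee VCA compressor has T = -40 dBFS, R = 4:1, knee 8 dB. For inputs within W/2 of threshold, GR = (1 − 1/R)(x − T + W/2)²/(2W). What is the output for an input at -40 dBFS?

x − T + W/2 = -40 − (-40) + 4 = 4.
GR = (1 − 1/4) × 4² / 16 = 0.75 × 16 / 16 = 0.75 dB.
Output = -40 − 0.75 = -40.75 dBFS.

-40.75 dBFS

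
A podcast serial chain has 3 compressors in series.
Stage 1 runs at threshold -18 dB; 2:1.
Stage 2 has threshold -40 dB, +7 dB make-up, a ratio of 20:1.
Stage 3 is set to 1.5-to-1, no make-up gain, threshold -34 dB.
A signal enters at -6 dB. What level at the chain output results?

-32.4 dB

Stage 1: -6 dB is 12 dB over -18 dB; at 2:1 that becomes 6 dB over, giving -12 dB.
Stage 2: overshoot 28 dB → 28/20 = 1.4 dB → -38.6 dB; +7 dB make-up → -31.6 dB.
Stage 3: overshoot 2.4 dB → 2.4/1.5 = 1.6 dB → -32.4 dB.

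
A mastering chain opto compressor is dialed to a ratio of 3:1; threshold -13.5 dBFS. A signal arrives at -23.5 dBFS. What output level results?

-23.5 dBFS

-23.5 dBFS is 10 dB below the -13.5 dBFS threshold, so no gain reduction is applied.
Output = input = -23.5 dBFS.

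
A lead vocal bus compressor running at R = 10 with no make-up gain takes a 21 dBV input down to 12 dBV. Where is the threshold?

Input is 10 dB above T (since output overshoot × R = input overshoot: (12 − T)·10 = 21 − T gives T = 11 dBV).
Check: 11 + (21 − 11)/10 = 11 + 1 = 12 dBV. ✓

11 dBV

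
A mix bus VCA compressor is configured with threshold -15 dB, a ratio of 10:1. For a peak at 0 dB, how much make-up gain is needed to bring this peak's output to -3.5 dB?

10 dB

Without make-up, output = threshold + overshoot/10 = -15 + 1.5 = -13.5 dB.
Gap to target: 10 dB.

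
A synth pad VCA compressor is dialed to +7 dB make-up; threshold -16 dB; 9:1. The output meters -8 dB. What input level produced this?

-7 dB

Remove make-up: -8 − 7 = -15 dB.
The compressed level sits -15 − (-16) = 1 dB over threshold.
Input overshoot = R × output overshoot = 9 dB → input = -16 + 9 = -7 dB.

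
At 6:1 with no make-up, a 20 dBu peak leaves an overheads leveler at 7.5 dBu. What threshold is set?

Let T be the threshold. Output overshoot = (input overshoot)/R, so 7.5 − T = (20 − T)/6.
6·(7.5 − T) = 20 − T → 5·T = 45 − 20 = 25.
T = 25/5 = 5 dBu.

5 dBu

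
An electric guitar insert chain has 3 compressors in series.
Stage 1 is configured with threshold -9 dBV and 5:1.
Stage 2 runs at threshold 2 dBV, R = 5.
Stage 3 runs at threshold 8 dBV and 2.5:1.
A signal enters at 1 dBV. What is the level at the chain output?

Stage 1: 1 dBV is 10 dB over -9 dBV; at 5:1 that becomes 2 dB over, giving -7 dBV.
Stage 2: below threshold (-7 ≤ 2); passes unchanged; output -7 dBV.
Stage 3: -7 dBV is at or below the 8 dBV threshold — no compression; output -7 dBV.

-7 dBV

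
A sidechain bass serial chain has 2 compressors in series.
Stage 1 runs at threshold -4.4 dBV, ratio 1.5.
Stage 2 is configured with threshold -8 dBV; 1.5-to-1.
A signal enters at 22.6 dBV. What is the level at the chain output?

6.4 dBV

Stage 1: 22.6 dBV is 27 dB over -4.4 dBV; at 1.5:1 that becomes 18 dB over, giving 13.6 dBV.
Stage 2: overshoot 21.6 dB → 21.6/1.5 = 14.4 dB → 6.4 dBV.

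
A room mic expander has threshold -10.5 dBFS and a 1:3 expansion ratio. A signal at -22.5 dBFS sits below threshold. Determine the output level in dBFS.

-46.5 dBFS

Undershoot = (-10.5) − (-22.5) = 12 dB.
At 1:3, that expands to 36 dB under threshold.
Output = -10.5 − 36 = -46.5 dBFS.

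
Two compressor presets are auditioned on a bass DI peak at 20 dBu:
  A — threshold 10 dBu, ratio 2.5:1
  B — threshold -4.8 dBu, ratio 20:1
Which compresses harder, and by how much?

B, by 17.56 dB

A: overshoot 10 dB → output overshoot 4 dB → GR 6 dB.
B: overshoot 24.8 dB → output overshoot 1.24 dB → GR 23.56 dB.
B applies 17.56 dB more gain reduction.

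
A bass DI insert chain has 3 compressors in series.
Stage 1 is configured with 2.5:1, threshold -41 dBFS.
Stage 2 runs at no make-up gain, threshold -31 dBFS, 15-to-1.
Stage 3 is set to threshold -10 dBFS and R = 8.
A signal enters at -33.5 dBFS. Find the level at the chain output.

-38 dBFS

Stage 1: -33.5 dBFS is 7.5 dB over -41 dBFS; at 2.5:1 that becomes 3 dB over, giving -38 dBFS.
Stage 2: below threshold (-38 ≤ -31); passes unchanged; output -38 dBFS.
Stage 3: -38 dBFS is at or below the -10 dBFS threshold — no compression; output -38 dBFS.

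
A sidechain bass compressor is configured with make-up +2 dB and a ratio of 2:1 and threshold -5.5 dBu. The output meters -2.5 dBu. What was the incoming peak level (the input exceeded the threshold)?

-3.5 dBu

Before make-up, the level was -2.5 − 2 = -4.5 dBu.
That's 1 dB above the -5.5 dBu threshold.
Before 2:1 compression the overshoot was 1 × 2 = 2 dB, so input = -5.5 + 2 = -3.5 dBu.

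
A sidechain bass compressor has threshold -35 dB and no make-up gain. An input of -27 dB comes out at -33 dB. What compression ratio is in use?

4:1

Input overshoot = -27 − (-35) = 8 dB; output overshoot = -33 − (-35) = 2 dB.
Ratio = 8 / 2 = 4.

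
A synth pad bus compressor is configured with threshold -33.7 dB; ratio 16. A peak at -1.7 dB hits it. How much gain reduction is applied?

Overshoot = -1.7 − (-33.7) = 32 dB.
After 16:1 compression the overshoot becomes 32/16 = 2 dB.
So the signal is attenuated by 32 − 2 = 30 dB.

30 dB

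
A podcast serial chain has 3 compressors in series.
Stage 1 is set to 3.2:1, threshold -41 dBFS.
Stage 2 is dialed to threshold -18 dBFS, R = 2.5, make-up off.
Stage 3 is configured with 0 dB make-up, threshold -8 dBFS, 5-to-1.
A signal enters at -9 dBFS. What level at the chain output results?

Stage 1: 32 dB above -41 dBFS, reduced 3.2:1 to 10 dB above → -31 dBFS.
Stage 2: below threshold (-31 ≤ -18); passes unchanged; output -31 dBFS.
Stage 3: below threshold (-31 ≤ -8); passes unchanged; output -31 dBFS.

-31 dBFS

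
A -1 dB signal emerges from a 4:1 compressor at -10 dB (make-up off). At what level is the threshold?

Input is 12 dB above T (since output overshoot × R = input overshoot: (-10 − T)·4 = -1 − T gives T = -13 dB).
Check: -13 + (-1 − (-13))/4 = -13 + 3 = -10 dB. ✓

-13 dB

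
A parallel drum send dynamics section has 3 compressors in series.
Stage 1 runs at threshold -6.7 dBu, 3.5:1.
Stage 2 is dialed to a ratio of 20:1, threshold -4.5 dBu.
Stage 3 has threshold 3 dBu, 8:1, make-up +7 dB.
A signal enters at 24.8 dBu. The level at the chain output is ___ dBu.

2.84 dBu

Stage 1: overshoot 31.5 dB → 31.5/3.5 = 9 dB → 2.3 dBu.
Stage 2: overshoot 6.8 dB → 6.8/20 = 0.34 dB → -4.16 dBu.
Stage 3: -4.16 dBu ≤ 3 dBu, so stage 3 doesn't engage; make-up brings it to 2.84 dBu.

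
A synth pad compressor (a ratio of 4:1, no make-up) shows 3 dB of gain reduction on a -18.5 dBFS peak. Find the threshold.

Input is 4 dB above T (since output overshoot × R = input overshoot: (-21.5 − T)·4 = -18.5 − T gives T = -22.5 dBFS).
Check: -22.5 + (-18.5 − (-22.5))/4 = -22.5 + 1 = -21.5 dBFS. ✓

-22.5 dBFS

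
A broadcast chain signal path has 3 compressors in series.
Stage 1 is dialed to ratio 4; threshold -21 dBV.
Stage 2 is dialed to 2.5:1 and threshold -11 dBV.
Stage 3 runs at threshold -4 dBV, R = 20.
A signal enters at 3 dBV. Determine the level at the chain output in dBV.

-15 dBV

Stage 1: 3 dBV is 24 dB over -21 dBV; at 4:1 that becomes 6 dB over, giving -15 dBV.
Stage 2: below threshold (-15 ≤ -11); passes unchanged; output -15 dBV.
Stage 3: -15 dBV ≤ -4 dBV, so stage 3 doesn't engage; output -15 dBV.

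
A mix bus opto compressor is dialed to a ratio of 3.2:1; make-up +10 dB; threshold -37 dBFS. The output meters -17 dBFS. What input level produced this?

-5 dBFS

Before make-up, the level was -17 − 10 = -27 dBFS.
The compressed level sits -27 − (-37) = 10 dB over threshold.
Before 3.2:1 compression the overshoot was 10 × 3.2 = 32 dB, so input = -37 + 32 = -5 dBFS.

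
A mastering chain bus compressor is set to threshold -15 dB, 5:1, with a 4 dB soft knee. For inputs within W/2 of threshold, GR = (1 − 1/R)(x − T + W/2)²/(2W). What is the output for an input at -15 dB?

x − T + W/2 = -15 − (-15) + 2 = 2.
GR = (1 − 1/5) × 2² / 8 = 0.8 × 4 / 8 = 0.4 dB.
Output = -15 − 0.4 = -15.4 dB.

-15.4 dB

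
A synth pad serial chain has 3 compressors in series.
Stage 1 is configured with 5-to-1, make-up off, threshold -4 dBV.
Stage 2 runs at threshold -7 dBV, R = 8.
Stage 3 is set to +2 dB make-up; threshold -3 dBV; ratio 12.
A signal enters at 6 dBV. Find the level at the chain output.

Stage 1: overshoot 10 dB → 10/5 = 2 dB → -2 dBV.
Stage 2: overshoot 5 dB → 5/8 = 0.625 dB → -6.375 dBV.
Stage 3: -6.375 dBV is at or below the -3 dBV threshold — no compression; make-up brings it to -4.375 dBV.

-4.375 dBV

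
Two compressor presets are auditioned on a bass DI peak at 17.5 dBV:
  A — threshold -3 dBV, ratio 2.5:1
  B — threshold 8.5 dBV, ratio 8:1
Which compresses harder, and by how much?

A, by 4.425 dB

A: 20.5 dB over, compressed to 8.2 dB over, so 12.3 dB of GR.
B: 9 dB over, compressed to 1.125 dB over, so 7.875 dB of GR.
Difference: 4.425 dB in favour of A.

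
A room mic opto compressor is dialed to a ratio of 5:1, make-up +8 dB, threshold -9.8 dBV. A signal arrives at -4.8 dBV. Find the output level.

-0.8 dBV

-4.8 dBV sits 5 dB over threshold.
The 5 dB excess becomes 1 dB after 5:1 reduction.
So the level is -9.8 + 1 = -8.8 dBV; make-up adds 8 dB, giving -0.8 dBV.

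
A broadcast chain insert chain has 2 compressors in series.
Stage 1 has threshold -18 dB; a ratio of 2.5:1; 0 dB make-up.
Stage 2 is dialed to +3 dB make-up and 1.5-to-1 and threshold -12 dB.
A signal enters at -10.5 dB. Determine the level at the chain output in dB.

Stage 1: 7.5 dB above -18 dB, reduced 2.5:1 to 3 dB above → -15 dB.
Stage 2: -15 dB is at or below the -12 dB threshold — no compression; make-up brings it to -12 dB.

-12 dB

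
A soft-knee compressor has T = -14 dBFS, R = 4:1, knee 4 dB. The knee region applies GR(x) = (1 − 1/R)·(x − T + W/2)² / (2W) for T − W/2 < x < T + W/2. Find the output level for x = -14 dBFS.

-14.375 dBFS

x − T + W/2 = -14 − (-14) + 2 = 2.
GR = (1 − 1/4) × 2² / 8 = 0.75 × 4 / 8 = 0.375 dB.
Output = -14 − 0.375 = -14.375 dBFS.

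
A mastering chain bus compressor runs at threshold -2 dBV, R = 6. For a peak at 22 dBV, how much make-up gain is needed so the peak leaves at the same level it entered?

Overshoot 24 dB → 24/6 = 4 dB after compression, so the compressed level is -2 + 4 = 2 dBV.
Make-up = target − compressed = 22 − 2 = 20 dB.

20 dB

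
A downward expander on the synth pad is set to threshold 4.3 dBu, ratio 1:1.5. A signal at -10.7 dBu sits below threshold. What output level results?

The input is 15 dB below the 4.3 dBu threshold.
A 1:1.5 expander multiplies undershoot by 1.5: 15 × 1.5 = 22.5 dB below threshold.
Output = 4.3 − 22.5 = -18.2 dBu.

-18.2 dBu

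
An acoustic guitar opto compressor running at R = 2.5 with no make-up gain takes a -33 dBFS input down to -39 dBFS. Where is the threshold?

-43 dBFS

Gain reduction = -33 − (-39) = 6 dB; output overshoot = GR / (R − 1) = 6 / 1.5 = 4 dB.
Threshold = output − output overshoot = -39 − 4 = -43 dBFS.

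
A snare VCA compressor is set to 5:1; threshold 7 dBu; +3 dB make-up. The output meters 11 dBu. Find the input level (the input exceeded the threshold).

12 dBu

Before make-up, the level was 11 − 3 = 8 dBu.
That's 1 dB above the 7 dBu threshold.
Before 5:1 compression the overshoot was 1 × 5 = 5 dB, so input = 7 + 5 = 12 dBu.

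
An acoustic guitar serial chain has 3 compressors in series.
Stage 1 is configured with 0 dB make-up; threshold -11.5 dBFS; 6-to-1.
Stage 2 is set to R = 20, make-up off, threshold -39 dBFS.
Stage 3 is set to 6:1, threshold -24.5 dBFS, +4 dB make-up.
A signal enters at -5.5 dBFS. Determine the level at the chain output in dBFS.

Stage 1: -5.5 dBFS is 6 dB over -11.5 dBFS; at 6:1 that becomes 1 dB over, giving -10.5 dBFS.
Stage 2: overshoot 28.5 dB → 28.5/20 = 1.425 dB → -37.575 dBFS.
Stage 3: -37.575 dBFS ≤ -24.5 dBFS, so stage 3 doesn't engage; make-up brings it to -33.575 dBFS.

-33.575 dBFS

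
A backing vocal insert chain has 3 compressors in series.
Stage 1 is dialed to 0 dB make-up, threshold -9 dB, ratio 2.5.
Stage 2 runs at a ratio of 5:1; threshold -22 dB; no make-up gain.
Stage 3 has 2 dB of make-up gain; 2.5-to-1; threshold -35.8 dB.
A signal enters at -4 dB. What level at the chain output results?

Stage 1: overshoot 5 dB → 5/2.5 = 2 dB → -7 dB.
Stage 2: overshoot 15 dB → 15/5 = 3 dB → -19 dB.
Stage 3: -19 dB is 16.8 dB over -35.8 dB; at 2.5:1 that becomes 6.72 dB over, giving -29.08 dB; +2 dB make-up → -27.08 dB.

-27.08 dB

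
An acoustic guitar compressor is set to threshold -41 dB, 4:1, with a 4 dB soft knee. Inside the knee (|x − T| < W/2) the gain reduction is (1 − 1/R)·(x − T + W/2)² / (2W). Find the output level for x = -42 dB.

x − T + W/2 = -42 − (-41) + 2 = 1.
GR = (1 − 1/4) × 1² / 8 = 0.75 × 1 / 8 = 0.09375 dB.
Output = -42 − 0.09375 = -42.09375 dB.

-42.09375 dB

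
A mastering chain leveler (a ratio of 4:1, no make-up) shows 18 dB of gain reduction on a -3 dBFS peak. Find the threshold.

Gain reduction = -3 − (-21) = 18 dB; output overshoot = GR / (R − 1) = 18 / 3 = 6 dB.
Threshold = output − output overshoot = -21 − 6 = -27 dBFS.

-27 dBFS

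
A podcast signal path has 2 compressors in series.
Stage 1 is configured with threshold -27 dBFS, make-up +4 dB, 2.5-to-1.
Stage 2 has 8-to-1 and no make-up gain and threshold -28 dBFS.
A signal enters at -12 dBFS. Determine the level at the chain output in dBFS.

Stage 1: overshoot 15 dB → 15/2.5 = 6 dB → -21 dBFS; +4 dB make-up → -17 dBFS.
Stage 2: -17 dBFS is 11 dB over -28 dBFS; at 8:1 that becomes 1.375 dB over, giving -26.625 dBFS.

-26.625 dBFS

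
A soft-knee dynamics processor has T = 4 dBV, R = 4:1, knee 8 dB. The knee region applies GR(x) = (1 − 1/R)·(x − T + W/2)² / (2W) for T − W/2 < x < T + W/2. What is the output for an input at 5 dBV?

x − T + W/2 = 5 − 4 + 4 = 5.
GR = (1 − 1/4) × 5² / 16 = 0.75 × 25 / 16 = 1.171875 dB.
Output = 5 − 1.171875 = 3.828125 dBV.

3.828125 dBV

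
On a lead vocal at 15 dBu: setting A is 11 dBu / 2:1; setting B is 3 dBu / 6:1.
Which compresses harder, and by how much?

A: overshoot 4 dB → output overshoot 2 dB → GR 2 dB.
B: overshoot 12 dB → output overshoot 2 dB → GR 10 dB.
B reduces 8 dB more.

B, by 8 dB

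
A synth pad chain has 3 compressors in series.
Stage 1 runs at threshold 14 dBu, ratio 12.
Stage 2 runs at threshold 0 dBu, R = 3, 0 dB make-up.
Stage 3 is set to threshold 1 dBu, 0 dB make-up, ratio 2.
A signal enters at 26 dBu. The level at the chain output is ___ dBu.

Stage 1: overshoot 12 dB → 12/12 = 1 dB → 15 dBu.
Stage 2: 15 dB above 0 dBu, reduced 3:1 to 5 dB above → 5 dBu.
Stage 3: 5 dBu is 4 dB over 1 dBu; at 2:1 that becomes 2 dB over, giving 3 dBu.

3 dBu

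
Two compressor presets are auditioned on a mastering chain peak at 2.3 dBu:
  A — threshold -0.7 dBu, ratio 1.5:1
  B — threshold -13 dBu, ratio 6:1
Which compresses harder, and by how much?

B, by 11.75 dB

A: 3 dB over, compressed to 2 dB over, so 1 dB of GR.
B: 15.3 dB over, compressed to 2.55 dB over, so 12.75 dB of GR.
B reduces 11.75 dB more.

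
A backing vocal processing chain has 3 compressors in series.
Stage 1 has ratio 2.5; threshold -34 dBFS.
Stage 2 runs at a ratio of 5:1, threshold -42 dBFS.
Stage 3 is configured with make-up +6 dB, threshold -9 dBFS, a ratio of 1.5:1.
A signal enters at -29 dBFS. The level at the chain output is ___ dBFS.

-34 dBFS

Stage 1: 5 dB above -34 dBFS, reduced 2.5:1 to 2 dB above → -32 dBFS.
Stage 2: 10 dB above -42 dBFS, reduced 5:1 to 2 dB above → -40 dBFS.
Stage 3: -40 dBFS ≤ -9 dBFS, so stage 3 doesn't engage; make-up brings it to -34 dBFS.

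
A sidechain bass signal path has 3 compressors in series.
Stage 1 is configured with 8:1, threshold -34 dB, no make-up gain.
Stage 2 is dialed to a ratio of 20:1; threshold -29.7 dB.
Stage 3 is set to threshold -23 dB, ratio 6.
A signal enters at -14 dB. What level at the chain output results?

Stage 1: 20 dB above -34 dB, reduced 8:1 to 2.5 dB above → -31.5 dB.
Stage 2: -31.5 dB ≤ -29.7 dB, so stage 2 doesn't engage; output -31.5 dB.
Stage 3: -31.5 dB ≤ -23 dB, so stage 3 doesn't engage; output -31.5 dB.

-31.5 dB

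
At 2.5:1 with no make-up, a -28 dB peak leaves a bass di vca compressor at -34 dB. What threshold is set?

-38 dB

Let T be the threshold. Output overshoot = (input overshoot)/R, so -34 − T = (-28 − T)/2.5.
2.5·(-34 − T) = -28 − T → 1.5·T = -85 − (-28) = -57.
T = -57/1.5 = -38 dB.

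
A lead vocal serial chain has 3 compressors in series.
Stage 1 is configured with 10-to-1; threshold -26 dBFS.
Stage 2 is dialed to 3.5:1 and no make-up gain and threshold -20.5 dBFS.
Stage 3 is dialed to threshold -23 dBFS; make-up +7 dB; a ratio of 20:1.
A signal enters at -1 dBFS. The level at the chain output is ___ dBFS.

-16.5 dBFS

Stage 1: -1 dBFS is 25 dB over -26 dBFS; at 10:1 that becomes 2.5 dB over, giving -23.5 dBFS.
Stage 2: -23.5 dBFS ≤ -20.5 dBFS, so stage 2 doesn't engage; output -23.5 dBFS.
Stage 3: -23.5 dBFS ≤ -23 dBFS, so stage 3 doesn't engage; make-up brings it to -16.5 dBFS.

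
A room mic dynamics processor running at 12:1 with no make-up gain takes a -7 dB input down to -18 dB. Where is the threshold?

-19 dB

Gain reduction = -7 − (-18) = 11 dB; output overshoot = GR / (R − 1) = 11 / 11 = 1 dB.
Threshold = output − output overshoot = -18 − 1 = -19 dB.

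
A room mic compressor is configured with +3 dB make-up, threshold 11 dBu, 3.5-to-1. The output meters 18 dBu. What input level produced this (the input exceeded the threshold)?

25 dBu

Before make-up, the level was 18 − 3 = 15 dBu.
Post-compression overshoot = 15 − 11 = 4 dB.
Undo the ratio: input overshoot = 4 × 3.5 = 14 dB, giving input = 25 dBu.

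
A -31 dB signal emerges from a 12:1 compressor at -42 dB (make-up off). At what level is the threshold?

Gain reduction = -31 − (-42) = 11 dB; output overshoot = GR / (R − 1) = 11 / 11 = 1 dB.
Threshold = output − output overshoot = -42 − 1 = -43 dB.

-43 dB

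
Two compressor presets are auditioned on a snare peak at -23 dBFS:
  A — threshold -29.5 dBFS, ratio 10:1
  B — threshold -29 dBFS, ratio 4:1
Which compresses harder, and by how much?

A, by 1.35 dB

A: GR = 6.5 − 6.5/10 = 5.85 dB.
B: GR = 6 − 6/4 = 4.5 dB.
Difference: 1.35 dB in favour of A.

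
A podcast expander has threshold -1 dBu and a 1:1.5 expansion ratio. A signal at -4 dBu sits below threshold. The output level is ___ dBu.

Undershoot = (-1) − (-4) = 3 dB.
At 1:1.5, that expands to 4.5 dB under threshold.
Output = -1 − 4.5 = -5.5 dBu.

-5.5 dBu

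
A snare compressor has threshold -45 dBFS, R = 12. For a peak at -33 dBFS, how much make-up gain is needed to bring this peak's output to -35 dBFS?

9 dB

The peak compresses to -45 + 12/12 = -44 dBFS.
To reach -35 dBFS requires -35 − (-44) = 9 dB of make-up.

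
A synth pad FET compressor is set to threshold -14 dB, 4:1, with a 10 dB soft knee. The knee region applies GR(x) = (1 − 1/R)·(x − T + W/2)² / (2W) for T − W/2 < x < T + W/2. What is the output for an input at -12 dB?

x − T + W/2 = -12 − (-14) + 5 = 7.
GR = (1 − 1/4) × 7² / 20 = 0.75 × 49 / 20 = 1.8375 dB.
Output = -12 − 1.8375 = -13.8375 dB.

-13.8375 dB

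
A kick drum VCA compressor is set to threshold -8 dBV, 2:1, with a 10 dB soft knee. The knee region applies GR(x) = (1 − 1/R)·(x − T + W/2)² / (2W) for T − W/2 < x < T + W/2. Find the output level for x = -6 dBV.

x − T + W/2 = -6 − (-8) + 5 = 7.
GR = (1 − 1/2) × 7² / 20 = 0.5 × 49 / 20 = 1.225 dB.
Output = -6 − 1.225 = -7.225 dBV.

-7.225 dBV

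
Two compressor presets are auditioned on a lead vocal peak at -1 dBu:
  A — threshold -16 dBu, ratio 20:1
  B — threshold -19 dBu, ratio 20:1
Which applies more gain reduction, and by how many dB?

A: 15 dB over, compressed to 0.75 dB over, so 14.25 dB of GR.
B: 18 dB over, compressed to 0.9 dB over, so 17.1 dB of GR.
B applies 2.85 dB more gain reduction.

B, by 2.85 dB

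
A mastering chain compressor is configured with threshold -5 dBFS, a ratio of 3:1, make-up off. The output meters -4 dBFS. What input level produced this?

Post-compression overshoot = -4 − (-5) = 1 dB.
Undo the ratio: input overshoot = 1 × 3 = 3 dB, giving input = -2 dBFS.

-2 dBFS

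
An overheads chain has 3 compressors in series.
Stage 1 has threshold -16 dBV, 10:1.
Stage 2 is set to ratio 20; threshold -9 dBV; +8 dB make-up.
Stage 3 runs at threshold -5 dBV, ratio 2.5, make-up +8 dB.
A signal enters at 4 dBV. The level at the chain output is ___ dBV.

2 dBV

Stage 1: 4 dBV is 20 dB over -16 dBV; at 10:1 that becomes 2 dB over, giving -14 dBV.
Stage 2: -14 dBV is at or below the -9 dBV threshold — no compression; make-up brings it to -6 dBV.
Stage 3: -6 dBV ≤ -5 dBV, so stage 3 doesn't engage; make-up brings it to 2 dBV.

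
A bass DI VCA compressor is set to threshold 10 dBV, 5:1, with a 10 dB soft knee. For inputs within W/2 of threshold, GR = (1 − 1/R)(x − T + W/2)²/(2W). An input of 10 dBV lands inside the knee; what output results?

9 dBV

x − T + W/2 = 10 − 10 + 5 = 5.
GR = (1 − 1/5) × 5² / 20 = 0.8 × 25 / 20 = 1 dB.
Output = 10 − 1 = 9 dBV.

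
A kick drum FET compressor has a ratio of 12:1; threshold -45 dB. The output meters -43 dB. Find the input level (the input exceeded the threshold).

-21 dB

The compressed level sits -43 − (-45) = 2 dB over threshold.
Before 12:1 compression the overshoot was 2 × 12 = 24 dB, so input = -45 + 24 = -21 dB.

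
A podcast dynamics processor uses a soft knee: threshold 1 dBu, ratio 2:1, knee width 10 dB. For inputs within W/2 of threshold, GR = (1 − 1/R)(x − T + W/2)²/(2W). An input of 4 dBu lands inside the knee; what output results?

2.4 dBu

x − T + W/2 = 4 − 1 + 5 = 8.
GR = (1 − 1/2) × 8² / 20 = 0.5 × 64 / 20 = 1.6 dB.
Output = 4 − 1.6 = 2.4 dBu.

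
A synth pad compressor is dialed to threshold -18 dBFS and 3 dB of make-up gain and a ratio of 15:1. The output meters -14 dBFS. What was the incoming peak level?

-3 dBFS

Remove make-up: -14 − 3 = -17 dBFS.
Post-compression overshoot = -17 − (-18) = 1 dB.
Undo the ratio: input overshoot = 1 × 15 = 15 dB, giving input = -3 dBFS.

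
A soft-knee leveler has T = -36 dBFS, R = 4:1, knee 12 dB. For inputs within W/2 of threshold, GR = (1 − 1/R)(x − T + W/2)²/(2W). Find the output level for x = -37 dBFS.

x − T + W/2 = -37 − (-36) + 6 = 5.
GR = (1 − 1/4) × 5² / 24 = 0.75 × 25 / 24 = 0.78125 dB.
Output = -37 − 0.78125 = -37.78125 dBFS.

-37.78125 dBFS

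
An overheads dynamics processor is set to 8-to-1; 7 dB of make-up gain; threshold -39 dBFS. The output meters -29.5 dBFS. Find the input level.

-19 dBFS

Before make-up, the level was -29.5 − 7 = -36.5 dBFS.
That's 2.5 dB above the -39 dBFS threshold.
Before 8:1 compression the overshoot was 2.5 × 8 = 20 dB, so input = -39 + 20 = -19 dBFS.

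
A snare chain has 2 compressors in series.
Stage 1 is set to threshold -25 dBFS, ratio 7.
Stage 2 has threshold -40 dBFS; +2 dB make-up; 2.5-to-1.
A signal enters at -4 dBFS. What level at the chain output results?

-30.8 dBFS

Stage 1: -4 dBFS is 21 dB over -25 dBFS; at 7:1 that becomes 3 dB over, giving -22 dBFS.
Stage 2: -22 dBFS is 18 dB over -40 dBFS; at 2.5:1 that becomes 7.2 dB over, giving -32.8 dBFS; +2 dB make-up → -30.8 dBFS.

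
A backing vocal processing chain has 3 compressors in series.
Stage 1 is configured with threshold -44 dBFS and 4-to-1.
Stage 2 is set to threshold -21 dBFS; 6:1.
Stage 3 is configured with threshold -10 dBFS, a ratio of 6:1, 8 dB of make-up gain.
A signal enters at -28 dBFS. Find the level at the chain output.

-32 dBFS

Stage 1: 16 dB above -44 dBFS, reduced 4:1 to 4 dB above → -40 dBFS.
Stage 2: below threshold (-40 ≤ -21); passes unchanged; output -40 dBFS.
Stage 3: -40 dBFS is at or below the -10 dBFS threshold — no compression; make-up brings it to -32 dBFS.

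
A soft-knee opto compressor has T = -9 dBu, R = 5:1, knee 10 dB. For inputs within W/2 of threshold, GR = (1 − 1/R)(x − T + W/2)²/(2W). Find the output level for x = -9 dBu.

x − T + W/2 = -9 − (-9) + 5 = 5.
GR = (1 − 1/5) × 5² / 20 = 0.8 × 25 / 20 = 1 dB.
Output = -9 − 1 = -10 dBu.

-10 dBu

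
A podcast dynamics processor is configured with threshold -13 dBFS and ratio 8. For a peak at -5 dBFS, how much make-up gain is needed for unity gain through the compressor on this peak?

7 dB

The peak compresses to -13 + 8/8 = -12 dBFS.
To reach -5 dBFS requires -5 − (-12) = 7 dB of make-up.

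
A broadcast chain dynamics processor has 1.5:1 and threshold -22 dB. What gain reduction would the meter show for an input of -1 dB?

Overshoot = -1 − (-22) = 21 dB.
A 1.5:1 ratio leaves 14 dB of that excess.
GR = overshoot in − overshoot out = 21 − 14 = 7 dB.

7 dB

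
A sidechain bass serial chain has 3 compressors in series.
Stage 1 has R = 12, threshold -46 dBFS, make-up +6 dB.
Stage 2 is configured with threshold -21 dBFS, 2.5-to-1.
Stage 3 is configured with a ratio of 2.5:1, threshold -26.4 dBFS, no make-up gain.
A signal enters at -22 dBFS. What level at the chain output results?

Stage 1: 24 dB above -46 dBFS, reduced 12:1 to 2 dB above → -44 dBFS; +6 dB make-up → -38 dBFS.
Stage 2: -38 dBFS is at or below the -21 dBFS threshold — no compression; output -38 dBFS.
Stage 3: below threshold (-38 ≤ -26.4); passes unchanged; output -38 dBFS.

-38 dBFS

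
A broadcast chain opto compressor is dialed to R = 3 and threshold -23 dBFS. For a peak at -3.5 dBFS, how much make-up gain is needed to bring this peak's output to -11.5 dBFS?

5 dB

The peak compresses to -23 + 19.5/3 = -16.5 dBFS.
To reach -11.5 dBFS requires -11.5 − (-16.5) = 5 dB of make-up.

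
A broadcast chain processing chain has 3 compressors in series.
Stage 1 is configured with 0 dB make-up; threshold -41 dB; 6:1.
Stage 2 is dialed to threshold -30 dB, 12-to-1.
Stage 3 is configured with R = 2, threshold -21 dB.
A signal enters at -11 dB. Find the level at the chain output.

-36 dB

Stage 1: overshoot 30 dB → 30/6 = 5 dB → -36 dB.
Stage 2: -36 dB ≤ -30 dB, so stage 2 doesn't engage; output -36 dB.
Stage 3: below threshold (-36 ≤ -21); passes unchanged; output -36 dB.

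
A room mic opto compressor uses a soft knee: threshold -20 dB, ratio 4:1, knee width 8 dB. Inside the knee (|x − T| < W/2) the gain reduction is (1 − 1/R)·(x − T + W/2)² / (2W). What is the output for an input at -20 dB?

x − T + W/2 = -20 − (-20) + 4 = 4.
GR = (1 − 1/4) × 4² / 16 = 0.75 × 16 / 16 = 0.75 dB.
Output = -20 − 0.75 = -20.75 dB.

-20.75 dB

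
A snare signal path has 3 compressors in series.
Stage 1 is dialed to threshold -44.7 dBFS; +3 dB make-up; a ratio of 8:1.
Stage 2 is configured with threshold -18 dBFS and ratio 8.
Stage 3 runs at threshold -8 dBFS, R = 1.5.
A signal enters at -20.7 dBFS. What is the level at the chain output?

Stage 1: -20.7 dBFS is 24 dB over -44.7 dBFS; at 8:1 that becomes 3 dB over, giving -41.7 dBFS; +3 dB make-up → -38.7 dBFS.
Stage 2: -38.7 dBFS is at or below the -18 dBFS threshold — no compression; output -38.7 dBFS.
Stage 3: -38.7 dBFS ≤ -8 dBFS, so stage 3 doesn't engage; output -38.7 dBFS.

-38.7 dBFS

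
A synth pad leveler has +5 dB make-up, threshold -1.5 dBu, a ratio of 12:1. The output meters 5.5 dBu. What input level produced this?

22.5 dBu

Stripping the +5 dB make-up gives 0.5 dBu at the gain stage.
That's 2 dB above the -1.5 dBu threshold.
Input overshoot = R × output overshoot = 24 dB → input = -1.5 + 24 = 22.5 dBu.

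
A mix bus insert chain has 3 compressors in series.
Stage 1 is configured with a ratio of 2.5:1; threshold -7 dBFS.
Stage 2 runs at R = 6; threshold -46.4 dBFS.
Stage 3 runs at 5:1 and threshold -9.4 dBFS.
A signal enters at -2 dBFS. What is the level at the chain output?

Stage 1: overshoot 5 dB → 5/2.5 = 2 dB → -5 dBFS.
Stage 2: 41.4 dB above -46.4 dBFS, reduced 6:1 to 6.9 dB above → -39.5 dBFS.
Stage 3: -39.5 dBFS ≤ -9.4 dBFS, so stage 3 doesn't engage; output -39.5 dBFS.

-39.5 dBFS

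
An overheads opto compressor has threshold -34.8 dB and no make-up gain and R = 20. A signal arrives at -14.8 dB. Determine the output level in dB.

-14.8 dB sits 20 dB over threshold.
20:1 compression reduces that to 20/20 = 1 dB over.
Output = -34.8 + 1 = -33.8 dB.

-33.8 dB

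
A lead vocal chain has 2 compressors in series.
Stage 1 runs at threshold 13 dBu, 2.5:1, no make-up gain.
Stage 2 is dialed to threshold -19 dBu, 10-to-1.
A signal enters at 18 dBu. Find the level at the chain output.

Stage 1: overshoot 5 dB → 5/2.5 = 2 dB → 15 dBu.
Stage 2: overshoot 34 dB → 34/10 = 3.4 dB → -15.6 dBu.

-15.6 dBu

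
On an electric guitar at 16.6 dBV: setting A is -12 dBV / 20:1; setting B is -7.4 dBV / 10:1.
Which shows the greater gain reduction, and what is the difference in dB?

A, by 5.57 dB

A: 28.6 dB over, compressed to 1.43 dB over, so 27.17 dB of GR.
B: 24 dB over, compressed to 2.4 dB over, so 21.6 dB of GR.
A applies 5.57 dB more gain reduction.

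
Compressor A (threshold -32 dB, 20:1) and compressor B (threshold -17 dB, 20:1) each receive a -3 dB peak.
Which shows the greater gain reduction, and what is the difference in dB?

A, by 14.25 dB

A: 29 dB over, compressed to 1.45 dB over, so 27.55 dB of GR.
B: 14 dB over, compressed to 0.7 dB over, so 13.3 dB of GR.
A applies 14.25 dB more gain reduction.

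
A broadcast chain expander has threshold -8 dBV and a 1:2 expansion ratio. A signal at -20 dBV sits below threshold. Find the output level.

Below threshold, a 1:2 expander applies gain = (2−1)×(T − x) of attenuation.
(2−1) × 12 = 12 dB, so output = -20 − 12 = -32 dBV.

-32 dBV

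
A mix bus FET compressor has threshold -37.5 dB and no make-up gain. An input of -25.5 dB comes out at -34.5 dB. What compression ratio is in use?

Input overshoot = -25.5 − (-37.5) = 12 dB; output overshoot = -34.5 − (-37.5) = 3 dB.
Ratio = 12 / 3 = 4.

4:1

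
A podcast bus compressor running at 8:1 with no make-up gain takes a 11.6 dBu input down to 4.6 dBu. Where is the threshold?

Input is 8 dB above T (since output overshoot × R = input overshoot: (4.6 − T)·8 = 11.6 − T gives T = 3.6 dBu).
Check: 3.6 + (11.6 − 3.6)/8 = 3.6 + 1 = 4.6 dBu. ✓

3.6 dBu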